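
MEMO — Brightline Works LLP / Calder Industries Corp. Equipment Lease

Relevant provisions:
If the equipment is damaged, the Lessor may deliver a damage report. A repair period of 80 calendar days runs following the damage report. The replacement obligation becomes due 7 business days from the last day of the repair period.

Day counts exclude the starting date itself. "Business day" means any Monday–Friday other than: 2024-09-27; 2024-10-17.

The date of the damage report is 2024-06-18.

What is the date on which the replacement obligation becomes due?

The last day of the repair period: 80 calendar days after 2024-06-18 is 2024-09-06.
The date on which the replacement obligation becomes due: counting 7 business days from Friday, 2024-09-06 (Sep 9, Sep 10, Sep 11, Sep 12, Sep 13, Sep 16, Sep 17, skipping weekends) reaches Tuesday, 2024-09-17.

2024-09-17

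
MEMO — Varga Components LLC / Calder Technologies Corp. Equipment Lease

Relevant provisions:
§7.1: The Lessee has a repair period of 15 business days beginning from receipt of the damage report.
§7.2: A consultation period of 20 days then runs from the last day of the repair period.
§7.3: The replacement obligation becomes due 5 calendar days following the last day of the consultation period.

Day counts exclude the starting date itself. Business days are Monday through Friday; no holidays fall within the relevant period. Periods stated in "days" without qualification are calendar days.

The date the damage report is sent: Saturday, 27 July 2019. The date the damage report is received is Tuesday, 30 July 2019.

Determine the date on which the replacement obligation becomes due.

14 September 2019

From Tuesday, 30 July 2019, 15 business days (Jul 31, Aug 1, Aug 2, Aug 5, …, Aug 16, Aug 19, Aug 20, skipping weekends) brings us to Tuesday, 20 August 2019, which is the last day of the repair period.
The last day of the consultation period: 20 August 2019 + 20 days = 9 September 2019.
Adding 5 calendar days to 9 September 2019 gives 14 September 2019, which is the date on which the replacement obligation becomes due.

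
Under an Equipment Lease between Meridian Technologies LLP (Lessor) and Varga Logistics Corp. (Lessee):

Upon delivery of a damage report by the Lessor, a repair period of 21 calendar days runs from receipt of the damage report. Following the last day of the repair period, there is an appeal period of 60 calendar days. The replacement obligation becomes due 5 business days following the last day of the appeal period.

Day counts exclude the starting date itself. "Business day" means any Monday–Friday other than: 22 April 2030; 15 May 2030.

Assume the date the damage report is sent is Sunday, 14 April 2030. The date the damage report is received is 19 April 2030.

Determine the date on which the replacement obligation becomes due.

16 July 2030

Adding 21 calendar days to 19 April 2030 gives 10 May 2030, which is the last day of the repair period.
The last day of the appeal period: 60 calendar days after 10 May 2030 is 9 July 2030.
The date on which the replacement obligation becomes due: 5 business days after Tuesday, 9 July 2030, skipping weekends — Jul 10, Jul 11, Jul 12, Jul 15, Jul 16 — lands on Tuesday, 16 July 2030.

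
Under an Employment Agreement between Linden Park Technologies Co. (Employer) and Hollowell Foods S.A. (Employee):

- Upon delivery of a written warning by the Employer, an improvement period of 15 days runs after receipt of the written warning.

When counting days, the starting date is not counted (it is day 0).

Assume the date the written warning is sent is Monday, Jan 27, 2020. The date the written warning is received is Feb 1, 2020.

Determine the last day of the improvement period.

Feb 16, 2020

The last day of the improvement period: Feb 1, 2020 + 15 days = Feb 16, 2020.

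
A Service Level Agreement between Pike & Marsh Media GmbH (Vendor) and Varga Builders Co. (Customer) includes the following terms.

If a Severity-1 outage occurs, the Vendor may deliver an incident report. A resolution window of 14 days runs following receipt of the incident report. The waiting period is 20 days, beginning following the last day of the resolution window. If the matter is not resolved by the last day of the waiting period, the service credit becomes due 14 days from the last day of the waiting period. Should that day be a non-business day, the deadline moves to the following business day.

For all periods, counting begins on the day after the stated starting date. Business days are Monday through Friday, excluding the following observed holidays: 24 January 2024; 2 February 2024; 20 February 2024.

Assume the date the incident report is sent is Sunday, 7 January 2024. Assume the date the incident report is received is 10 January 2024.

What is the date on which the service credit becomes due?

The last day of the resolution window: 10 January 2024 + 14 days = 24 January 2024.
Adding 20 calendar days to 24 January 2024 gives 13 February 2024, which is the last day of the waiting period.
Adding 14 calendar days to 13 February 2024 gives 27 February 2024, which is the date on which the service credit becomes due. 27 February 2024 is a Tuesday and is not a listed holiday, so no roll-forward applies.

27 February 2024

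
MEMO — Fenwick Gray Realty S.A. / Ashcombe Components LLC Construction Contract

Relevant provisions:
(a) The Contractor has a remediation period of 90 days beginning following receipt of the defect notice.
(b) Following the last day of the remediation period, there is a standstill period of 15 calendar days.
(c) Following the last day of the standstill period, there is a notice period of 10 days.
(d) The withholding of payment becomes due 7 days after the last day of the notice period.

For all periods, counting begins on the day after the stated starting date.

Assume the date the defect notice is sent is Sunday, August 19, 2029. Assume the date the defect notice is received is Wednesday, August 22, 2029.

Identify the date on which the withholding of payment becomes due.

Adding 90 calendar days to August 22, 2029 gives November 20, 2029, which is the last day of the remediation period.
The last day of the standstill period: 15 calendar days after November 20, 2029 is December 5, 2029.
Adding 10 calendar days to December 5, 2029 gives December 15, 2029, which is the last day of the notice period.
The date on which the withholding of payment becomes due: December 15, 2029 + 7 days = December 22, 2029.

December 22, 2029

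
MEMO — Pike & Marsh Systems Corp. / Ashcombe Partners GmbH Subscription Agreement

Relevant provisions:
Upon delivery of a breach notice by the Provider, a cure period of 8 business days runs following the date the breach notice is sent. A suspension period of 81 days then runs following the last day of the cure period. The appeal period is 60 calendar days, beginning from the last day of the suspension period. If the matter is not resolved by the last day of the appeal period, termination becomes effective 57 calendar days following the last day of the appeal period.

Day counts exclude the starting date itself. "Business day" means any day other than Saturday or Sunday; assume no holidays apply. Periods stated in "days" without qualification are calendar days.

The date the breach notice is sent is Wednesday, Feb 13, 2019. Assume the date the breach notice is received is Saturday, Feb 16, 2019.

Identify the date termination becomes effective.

The last day of the cure period: counting 8 business days from Wednesday, Feb 13, 2019 (Feb 14, Feb 15, Feb 18, Feb 19, Feb 20, Feb 21, Feb 22, Feb 25, skipping weekends) reaches Monday, Feb 25, 2019.
Adding 81 calendar days to Feb 25, 2019 gives May 17, 2019, which is the last day of the suspension period.
Adding 60 calendar days to May 17, 2019 gives Jul 16, 2019, which is the last day of the appeal period.
The date termination becomes effective: Jul 16, 2019 + 57 days = Sep 11, 2019.

Sep 11, 2019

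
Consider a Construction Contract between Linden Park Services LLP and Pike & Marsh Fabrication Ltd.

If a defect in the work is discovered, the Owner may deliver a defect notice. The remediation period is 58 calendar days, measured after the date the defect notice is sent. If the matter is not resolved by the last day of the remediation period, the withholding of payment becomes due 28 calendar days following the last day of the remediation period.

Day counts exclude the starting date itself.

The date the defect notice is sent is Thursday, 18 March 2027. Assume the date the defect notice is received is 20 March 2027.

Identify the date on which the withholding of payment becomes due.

12 June 2027

The last day of the remediation period: 18 March 2027 + 58 days = 15 May 2027.
The date on which the withholding of payment becomes due: 28 calendar days after 15 May 2027 is 12 June 2027.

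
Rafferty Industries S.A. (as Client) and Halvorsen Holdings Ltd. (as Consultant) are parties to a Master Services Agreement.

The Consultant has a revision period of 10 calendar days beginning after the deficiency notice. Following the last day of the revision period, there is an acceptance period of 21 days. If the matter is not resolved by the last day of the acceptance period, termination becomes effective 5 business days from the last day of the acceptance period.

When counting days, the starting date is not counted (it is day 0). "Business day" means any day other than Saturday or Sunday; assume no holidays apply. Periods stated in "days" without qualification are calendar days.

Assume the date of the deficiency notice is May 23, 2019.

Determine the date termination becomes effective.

The last day of the revision period: 10 calendar days after May 23, 2019 is June 2, 2019.
Adding 21 calendar days to June 2, 2019 gives June 23, 2019, which is the last day of the acceptance period.
The date termination becomes effective: counting 5 business days from Sunday, June 23, 2019 (Jun 24, Jun 25, Jun 26, Jun 27, Jun 28, skipping weekends) reaches Friday, June 28, 2019.

June 28, 2019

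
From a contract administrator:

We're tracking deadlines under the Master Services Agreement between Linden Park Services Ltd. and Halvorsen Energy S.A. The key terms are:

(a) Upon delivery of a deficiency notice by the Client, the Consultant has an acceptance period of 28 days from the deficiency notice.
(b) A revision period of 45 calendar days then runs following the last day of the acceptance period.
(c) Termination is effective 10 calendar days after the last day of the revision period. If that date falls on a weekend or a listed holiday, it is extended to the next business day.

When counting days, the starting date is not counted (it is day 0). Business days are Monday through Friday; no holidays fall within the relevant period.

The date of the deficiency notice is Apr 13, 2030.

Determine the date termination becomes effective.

Jul 5, 2030

Adding 28 calendar days to Apr 13, 2030 gives May 11, 2030, which is the last day of the acceptance period.
The last day of the revision period: May 11, 2030 + 45 days = Jun 25, 2030.
Adding 10 calendar days to Jun 25, 2030 gives Jul 5, 2030, which is the date termination becomes effective. Jul 5, 2030 is a Friday, so no roll-forward applies.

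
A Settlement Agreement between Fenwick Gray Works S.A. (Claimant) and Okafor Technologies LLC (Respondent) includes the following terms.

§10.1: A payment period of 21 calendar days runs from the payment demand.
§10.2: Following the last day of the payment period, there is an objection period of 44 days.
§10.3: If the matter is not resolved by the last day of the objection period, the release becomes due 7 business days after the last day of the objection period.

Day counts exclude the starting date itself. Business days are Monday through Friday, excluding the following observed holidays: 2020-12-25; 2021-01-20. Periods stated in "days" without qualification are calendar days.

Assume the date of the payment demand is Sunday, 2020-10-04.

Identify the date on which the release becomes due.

2020-12-17

Adding 21 calendar days to 2020-10-04 gives 2020-10-25, which is the last day of the payment period.
The last day of the objection period: 44 calendar days after 2020-10-25 is 2020-12-08.
From Tuesday, 2020-12-08, 7 business days (Dec 9, Dec 10, Dec 11, Dec 14, Dec 15, Dec 16, Dec 17, skipping weekends) brings us to Thursday, 2020-12-17, which is the date on which the release becomes due.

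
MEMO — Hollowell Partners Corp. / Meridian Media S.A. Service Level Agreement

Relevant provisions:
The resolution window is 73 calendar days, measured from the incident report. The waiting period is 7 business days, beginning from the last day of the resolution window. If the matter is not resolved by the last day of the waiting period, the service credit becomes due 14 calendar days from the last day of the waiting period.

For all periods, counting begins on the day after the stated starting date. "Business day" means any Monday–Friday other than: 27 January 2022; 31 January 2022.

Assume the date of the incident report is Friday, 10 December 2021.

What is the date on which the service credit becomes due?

16 March 2022

The last day of the resolution window: 10 December 2021 + 73 days = 21 February 2022.
From Monday, 21 February 2022, 7 business days (Feb 22, Feb 23, Feb 24, Feb 25, Feb 28, Mar 1, Mar 2, skipping weekends) brings us to Wednesday, 2 March 2022, which is the last day of the waiting period.
The date on which the service credit becomes due: 2 March 2022 + 14 days = 16 March 2022.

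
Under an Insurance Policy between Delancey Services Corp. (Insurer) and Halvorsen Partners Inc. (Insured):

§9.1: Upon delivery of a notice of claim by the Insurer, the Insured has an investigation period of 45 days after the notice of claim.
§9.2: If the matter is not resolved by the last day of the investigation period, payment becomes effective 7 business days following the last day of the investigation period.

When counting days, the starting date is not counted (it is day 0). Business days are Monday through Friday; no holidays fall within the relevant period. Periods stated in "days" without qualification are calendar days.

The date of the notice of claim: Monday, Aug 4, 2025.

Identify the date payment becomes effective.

Sep 29, 2025

The last day of the investigation period: 45 calendar days after Aug 4, 2025 is Sep 18, 2025.
The date payment becomes effective: counting 7 business days from Thursday, Sep 18, 2025 (Sep 19, Sep 22, Sep 23, Sep 24, Sep 25, Sep 26, Sep 29, skipping weekends) reaches Monday, Sep 29, 2025.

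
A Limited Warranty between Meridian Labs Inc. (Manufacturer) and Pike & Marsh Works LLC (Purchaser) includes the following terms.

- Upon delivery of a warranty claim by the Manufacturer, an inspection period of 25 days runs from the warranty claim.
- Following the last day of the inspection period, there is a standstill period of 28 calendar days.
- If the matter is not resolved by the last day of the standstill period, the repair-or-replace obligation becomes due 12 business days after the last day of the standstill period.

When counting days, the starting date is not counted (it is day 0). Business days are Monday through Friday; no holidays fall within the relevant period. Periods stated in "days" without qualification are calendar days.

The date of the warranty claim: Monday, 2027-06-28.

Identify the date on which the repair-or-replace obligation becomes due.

The last day of the inspection period: 25 calendar days after 2027-06-28 is 2027-07-23.
The last day of the standstill period: 28 calendar days after 2027-07-23 is 2027-08-20.
The date on which the repair-or-replace obligation becomes due: counting 12 business days from Friday, 2027-08-20 (Aug 23, Aug 24, Aug 25, Aug 26, …, Sep 3, Sep 6, Sep 7, skipping weekends) reaches Tuesday, 2027-09-07.

2027-09-07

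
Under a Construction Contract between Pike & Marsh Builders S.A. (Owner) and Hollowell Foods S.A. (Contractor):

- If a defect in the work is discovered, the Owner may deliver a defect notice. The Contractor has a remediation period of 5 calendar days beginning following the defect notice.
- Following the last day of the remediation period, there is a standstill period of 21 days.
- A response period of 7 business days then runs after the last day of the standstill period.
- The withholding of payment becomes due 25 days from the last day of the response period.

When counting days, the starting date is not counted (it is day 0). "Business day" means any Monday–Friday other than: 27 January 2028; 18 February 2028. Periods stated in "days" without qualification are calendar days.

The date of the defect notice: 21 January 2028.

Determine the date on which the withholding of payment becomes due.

24 March 2028

The last day of the remediation period: 21 January 2028 + 5 days = 26 January 2028.
The last day of the standstill period: 21 calendar days after 26 January 2028 is 16 February 2028.
The last day of the response period: counting 7 business days from Wednesday, 16 February 2028 (Feb 17, Feb 21, Feb 22, Feb 23, Feb 24, Feb 25, Feb 28, skipping weekends and the listed holiday on Feb 18) reaches Monday, 28 February 2028.
The date on which the withholding of payment becomes due: 25 calendar days after 28 February 2028 is 24 March 2028.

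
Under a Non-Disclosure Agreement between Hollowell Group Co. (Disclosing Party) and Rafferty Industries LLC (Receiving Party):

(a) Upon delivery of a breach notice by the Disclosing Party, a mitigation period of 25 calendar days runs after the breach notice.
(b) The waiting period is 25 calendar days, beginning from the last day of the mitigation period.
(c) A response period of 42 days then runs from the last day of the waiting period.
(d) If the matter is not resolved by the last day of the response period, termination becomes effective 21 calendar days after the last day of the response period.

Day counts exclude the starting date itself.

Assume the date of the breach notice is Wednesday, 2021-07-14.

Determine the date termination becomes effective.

2021-11-04

The last day of the mitigation period: 2021-07-14 + 25 days = 2021-08-08.
The last day of the waiting period: 2021-08-08 + 25 days = 2021-09-02.
Adding 42 calendar days to 2021-09-02 gives 2021-10-14, which is the last day of the response period.
The date termination becomes effective: 21 calendar days after 2021-10-14 is 2021-11-04.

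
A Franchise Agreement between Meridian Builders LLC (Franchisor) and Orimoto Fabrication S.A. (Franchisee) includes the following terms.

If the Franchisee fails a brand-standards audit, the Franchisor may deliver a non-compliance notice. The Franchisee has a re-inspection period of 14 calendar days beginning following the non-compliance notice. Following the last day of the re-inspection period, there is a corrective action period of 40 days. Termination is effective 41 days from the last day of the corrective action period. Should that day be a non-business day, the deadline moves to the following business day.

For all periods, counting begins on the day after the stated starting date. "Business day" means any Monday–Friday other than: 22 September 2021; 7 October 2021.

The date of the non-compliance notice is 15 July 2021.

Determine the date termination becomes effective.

18 October 2021

The last day of the re-inspection period: 15 July 2021 + 14 days = 29 July 2021.
The last day of the corrective action period: 40 calendar days after 29 July 2021 is 7 September 2021.
Adding 41 calendar days to 7 September 2021 gives 18 October 2021, which is the date termination becomes effective. 18 October 2021 is a Monday and is not a listed holiday, so no roll-forward applies.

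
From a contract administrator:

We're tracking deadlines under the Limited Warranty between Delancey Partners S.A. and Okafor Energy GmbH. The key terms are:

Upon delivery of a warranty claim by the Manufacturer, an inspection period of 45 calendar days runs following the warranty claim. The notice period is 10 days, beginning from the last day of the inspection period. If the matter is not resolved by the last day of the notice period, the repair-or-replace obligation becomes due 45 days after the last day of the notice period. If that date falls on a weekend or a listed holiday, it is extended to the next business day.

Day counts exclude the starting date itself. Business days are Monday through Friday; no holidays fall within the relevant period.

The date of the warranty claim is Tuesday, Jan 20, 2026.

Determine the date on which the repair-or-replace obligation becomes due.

Apr 30, 2026

The last day of the inspection period: Jan 20, 2026 + 45 days = Mar 6, 2026.
Adding 10 calendar days to Mar 6, 2026 gives Mar 16, 2026, which is the last day of the notice period.
The date on which the repair-or-replace obligation becomes due: Mar 16, 2026 + 45 days = Apr 30, 2026. Apr 30, 2026 is a Thursday, so no roll-forward applies.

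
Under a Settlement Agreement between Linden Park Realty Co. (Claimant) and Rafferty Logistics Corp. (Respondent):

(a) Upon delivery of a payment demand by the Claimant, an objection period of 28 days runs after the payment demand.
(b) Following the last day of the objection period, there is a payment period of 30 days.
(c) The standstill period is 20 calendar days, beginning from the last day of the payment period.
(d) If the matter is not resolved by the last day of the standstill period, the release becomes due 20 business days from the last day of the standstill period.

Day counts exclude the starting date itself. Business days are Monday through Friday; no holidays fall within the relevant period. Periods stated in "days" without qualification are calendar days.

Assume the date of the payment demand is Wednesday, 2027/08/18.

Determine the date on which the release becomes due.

The last day of the objection period: 28 calendar days after 2027/08/18 is 2027/09/15.
The last day of the payment period: 2027/09/15 + 30 days = 2027/10/15.
The last day of the standstill period: 20 calendar days after 2027/10/15 is 2027/11/04.
The date on which the release becomes due: 20 business days after Thursday, 2027/11/04, skipping weekends — Nov 5, Nov 8, Nov 9, Nov 10, …, Nov 30, Dec 1, Dec 2 — lands on Thursday, 2027/12/02.

2027/12/02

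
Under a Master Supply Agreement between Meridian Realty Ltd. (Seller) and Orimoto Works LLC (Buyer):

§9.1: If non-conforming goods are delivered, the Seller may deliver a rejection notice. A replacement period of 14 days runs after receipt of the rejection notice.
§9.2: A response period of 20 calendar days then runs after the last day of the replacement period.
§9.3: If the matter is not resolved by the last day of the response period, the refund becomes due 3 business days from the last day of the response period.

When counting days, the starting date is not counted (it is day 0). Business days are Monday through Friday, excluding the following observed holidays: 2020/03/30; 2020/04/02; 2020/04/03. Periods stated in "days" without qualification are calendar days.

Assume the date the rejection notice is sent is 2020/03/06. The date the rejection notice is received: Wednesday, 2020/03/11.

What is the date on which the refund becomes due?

The last day of the replacement period: 14 calendar days after 2020/03/11 is 2020/03/25.
Adding 20 calendar days to 2020/03/25 gives 2020/04/14, which is the last day of the response period.
The date on which the refund becomes due: 3 business days after Tuesday, 2020/04/14, skipping weekends — Apr 15, Apr 16, Apr 17 — lands on Friday, 2020/04/17.

2020/04/17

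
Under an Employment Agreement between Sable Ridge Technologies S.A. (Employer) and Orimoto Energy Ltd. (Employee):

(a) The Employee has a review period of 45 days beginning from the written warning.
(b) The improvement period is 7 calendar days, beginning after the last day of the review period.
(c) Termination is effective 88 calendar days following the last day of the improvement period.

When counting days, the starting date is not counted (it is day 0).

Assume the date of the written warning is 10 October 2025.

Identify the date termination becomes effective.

27 February 2026

The last day of the review period: 10 October 2025 + 45 days = 24 November 2025.
The last day of the improvement period: 7 calendar days after 24 November 2025 is 1 December 2025.
Adding 88 calendar days to 1 December 2025 gives 27 February 2026, which is the date termination becomes effective.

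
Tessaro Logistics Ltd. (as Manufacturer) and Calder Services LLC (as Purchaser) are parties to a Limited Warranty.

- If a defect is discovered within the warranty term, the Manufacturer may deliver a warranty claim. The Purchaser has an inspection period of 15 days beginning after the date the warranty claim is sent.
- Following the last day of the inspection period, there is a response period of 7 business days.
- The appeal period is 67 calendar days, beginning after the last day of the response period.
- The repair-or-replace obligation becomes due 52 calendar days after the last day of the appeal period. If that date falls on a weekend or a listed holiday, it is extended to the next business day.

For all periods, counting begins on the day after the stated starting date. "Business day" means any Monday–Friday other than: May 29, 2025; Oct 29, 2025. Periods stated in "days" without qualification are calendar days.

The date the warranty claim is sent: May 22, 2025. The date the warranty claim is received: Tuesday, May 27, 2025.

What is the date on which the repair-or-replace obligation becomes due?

The last day of the inspection period: May 22, 2025 + 15 days = Jun 6, 2025.
The last day of the response period: 7 business days after Friday, Jun 6, 2025, skipping weekends — Jun 9, Jun 10, Jun 11, Jun 12, Jun 13, Jun 16, Jun 17 — lands on Tuesday, Jun 17, 2025.
The last day of the appeal period: Jun 17, 2025 + 67 days = Aug 23, 2025.
The date on which the repair-or-replace obligation becomes due: 52 calendar days after Aug 23, 2025 is Oct 14, 2025. Oct 14, 2025 is a Tuesday and is not a listed holiday, so no roll-forward applies.

Oct 14, 2025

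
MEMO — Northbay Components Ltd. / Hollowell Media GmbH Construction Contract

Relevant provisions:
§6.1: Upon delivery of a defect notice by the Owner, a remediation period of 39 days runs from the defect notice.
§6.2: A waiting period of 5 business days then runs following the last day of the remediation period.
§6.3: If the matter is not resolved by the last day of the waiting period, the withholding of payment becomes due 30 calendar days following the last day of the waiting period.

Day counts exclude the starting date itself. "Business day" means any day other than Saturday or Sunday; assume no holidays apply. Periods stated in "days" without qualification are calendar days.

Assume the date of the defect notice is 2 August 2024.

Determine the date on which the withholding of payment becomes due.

17 October 2024

The last day of the remediation period: 2 August 2024 + 39 days = 10 September 2024.
From Tuesday, 10 September 2024, 5 business days (Sep 11, Sep 12, Sep 13, Sep 16, Sep 17, skipping weekends) brings us to Tuesday, 17 September 2024, which is the last day of the waiting period.
The date on which the withholding of payment becomes due: 17 September 2024 + 30 days = 17 October 2024.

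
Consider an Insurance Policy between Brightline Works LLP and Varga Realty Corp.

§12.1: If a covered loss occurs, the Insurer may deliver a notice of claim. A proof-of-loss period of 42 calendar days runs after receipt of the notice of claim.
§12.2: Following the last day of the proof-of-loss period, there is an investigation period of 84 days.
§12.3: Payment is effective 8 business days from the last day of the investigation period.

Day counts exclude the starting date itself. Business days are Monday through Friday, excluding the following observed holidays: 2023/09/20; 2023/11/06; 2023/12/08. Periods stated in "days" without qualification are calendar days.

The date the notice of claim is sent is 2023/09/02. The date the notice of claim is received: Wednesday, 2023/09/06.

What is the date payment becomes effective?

2024/01/22

Adding 42 calendar days to 2023/09/06 gives 2023/10/18, which is the last day of the proof-of-loss period.
Adding 84 calendar days to 2023/10/18 gives 2024/01/10, which is the last day of the investigation period.
The date payment becomes effective: 8 business days after Wednesday, 2024/01/10, skipping weekends — Jan 11, Jan 12, Jan 15, Jan 16, Jan 17, Jan 18, Jan 19, Jan 22 — lands on Monday, 2024/01/22.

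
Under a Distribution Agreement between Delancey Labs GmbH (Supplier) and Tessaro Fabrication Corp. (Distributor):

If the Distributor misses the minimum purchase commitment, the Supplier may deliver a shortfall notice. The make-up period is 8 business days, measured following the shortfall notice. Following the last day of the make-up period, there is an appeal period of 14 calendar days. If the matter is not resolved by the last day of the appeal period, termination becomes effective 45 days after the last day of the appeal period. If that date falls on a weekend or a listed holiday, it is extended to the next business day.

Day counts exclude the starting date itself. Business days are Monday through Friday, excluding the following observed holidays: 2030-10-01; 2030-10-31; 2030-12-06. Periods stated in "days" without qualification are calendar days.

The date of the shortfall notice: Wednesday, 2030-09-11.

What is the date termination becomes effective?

The last day of the make-up period: counting 8 business days from Wednesday, 2030-09-11 (Sep 12, Sep 13, Sep 16, Sep 17, Sep 18, Sep 19, Sep 20, Sep 23, skipping weekends) reaches Monday, 2030-09-23.
The last day of the appeal period: 2030-09-23 + 14 days = 2030-10-07.
The date termination becomes effective: 45 calendar days after 2030-10-07 is 2030-11-21. 2030-11-21 is a Thursday and is not a listed holiday, so no roll-forward applies.

2030-11-21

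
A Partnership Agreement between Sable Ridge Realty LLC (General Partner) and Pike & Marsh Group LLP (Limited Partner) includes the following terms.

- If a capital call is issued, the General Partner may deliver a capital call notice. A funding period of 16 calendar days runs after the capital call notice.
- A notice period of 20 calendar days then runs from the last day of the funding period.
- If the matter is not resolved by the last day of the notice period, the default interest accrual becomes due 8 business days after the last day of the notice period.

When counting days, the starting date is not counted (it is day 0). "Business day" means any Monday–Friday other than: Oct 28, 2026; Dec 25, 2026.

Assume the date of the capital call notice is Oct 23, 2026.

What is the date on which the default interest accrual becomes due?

The last day of the funding period: 16 calendar days after Oct 23, 2026 is Nov 8, 2026.
The last day of the notice period: Nov 8, 2026 + 20 days = Nov 28, 2026.
The date on which the default interest accrual becomes due: counting 8 business days from Saturday, Nov 28, 2026 (Nov 30, Dec 1, Dec 2, Dec 3, Dec 4, Dec 7, Dec 8, Dec 9, skipping weekends) reaches Wednesday, Dec 9, 2026.

Dec 9, 2026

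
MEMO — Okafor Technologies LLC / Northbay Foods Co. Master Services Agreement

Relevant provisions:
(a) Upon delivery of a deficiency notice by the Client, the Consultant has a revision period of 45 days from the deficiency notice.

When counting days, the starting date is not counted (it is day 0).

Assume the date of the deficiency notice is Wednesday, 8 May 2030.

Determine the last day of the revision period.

22 June 2030

The last day of the revision period: 8 May 2030 + 45 days = 22 June 2030.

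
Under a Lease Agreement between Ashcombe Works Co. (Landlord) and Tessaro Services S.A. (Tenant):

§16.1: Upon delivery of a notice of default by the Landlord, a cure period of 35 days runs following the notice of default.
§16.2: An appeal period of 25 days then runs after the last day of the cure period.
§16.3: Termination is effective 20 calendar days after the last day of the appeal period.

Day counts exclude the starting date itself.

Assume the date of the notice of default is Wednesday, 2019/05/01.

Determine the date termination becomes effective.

2019/07/20

The last day of the cure period: 2019/05/01 + 35 days = 2019/06/05.
The last day of the appeal period: 2019/06/05 + 25 days = 2019/06/30.
Adding 20 calendar days to 2019/06/30 gives 2019/07/20, which is the date termination becomes effective.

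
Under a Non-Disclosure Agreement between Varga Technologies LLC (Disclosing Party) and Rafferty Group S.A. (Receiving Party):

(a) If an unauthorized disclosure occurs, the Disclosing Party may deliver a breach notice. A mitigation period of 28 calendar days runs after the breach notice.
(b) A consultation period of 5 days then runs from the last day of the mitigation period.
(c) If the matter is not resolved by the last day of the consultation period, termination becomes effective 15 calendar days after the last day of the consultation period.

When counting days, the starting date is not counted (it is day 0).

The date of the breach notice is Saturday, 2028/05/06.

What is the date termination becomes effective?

The last day of the mitigation period: 2028/05/06 + 28 days = 2028/06/03.
The last day of the consultation period: 5 calendar days after 2028/06/03 is 2028/06/08.
The date termination becomes effective: 2028/06/08 + 15 days = 2028/06/23.

2028/06/23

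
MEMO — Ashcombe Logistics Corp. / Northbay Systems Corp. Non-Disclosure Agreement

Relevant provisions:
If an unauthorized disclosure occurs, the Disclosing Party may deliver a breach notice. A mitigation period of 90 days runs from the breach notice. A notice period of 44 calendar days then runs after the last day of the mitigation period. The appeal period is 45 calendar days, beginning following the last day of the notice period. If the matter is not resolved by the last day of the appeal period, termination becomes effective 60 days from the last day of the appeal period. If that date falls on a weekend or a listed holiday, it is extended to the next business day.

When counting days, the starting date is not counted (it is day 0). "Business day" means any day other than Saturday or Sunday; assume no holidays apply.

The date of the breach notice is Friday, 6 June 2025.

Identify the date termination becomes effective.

The last day of the mitigation period: 6 June 2025 + 90 days = 4 September 2025.
The last day of the notice period: 4 September 2025 + 44 days = 18 October 2025.
The last day of the appeal period: 45 calendar days after 18 October 2025 is 2 December 2025.
Adding 60 calendar days to 2 December 2025 gives 31 January 2026, which is the date termination becomes effective. That falls on a Saturday, so it rolls to the next business day, Monday, 2 February 2026.

2 February 2026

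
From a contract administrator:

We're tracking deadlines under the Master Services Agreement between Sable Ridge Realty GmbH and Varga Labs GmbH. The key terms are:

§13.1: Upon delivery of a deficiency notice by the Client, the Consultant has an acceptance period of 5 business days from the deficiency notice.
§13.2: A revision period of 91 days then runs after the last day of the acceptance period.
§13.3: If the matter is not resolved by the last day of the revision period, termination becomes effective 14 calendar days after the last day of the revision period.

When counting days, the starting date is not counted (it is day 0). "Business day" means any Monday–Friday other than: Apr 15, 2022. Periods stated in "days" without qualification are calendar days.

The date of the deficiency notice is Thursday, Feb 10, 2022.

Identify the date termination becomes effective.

Jun 2, 2022

From Thursday, Feb 10, 2022, 5 business days (Feb 11, Feb 14, Feb 15, Feb 16, Feb 17, skipping weekends) brings us to Thursday, Feb 17, 2022, which is the last day of the acceptance period.
Adding 91 calendar days to Feb 17, 2022 gives May 19, 2022, which is the last day of the revision period.
The date termination becomes effective: 14 calendar days after May 19, 2022 is Jun 2, 2022.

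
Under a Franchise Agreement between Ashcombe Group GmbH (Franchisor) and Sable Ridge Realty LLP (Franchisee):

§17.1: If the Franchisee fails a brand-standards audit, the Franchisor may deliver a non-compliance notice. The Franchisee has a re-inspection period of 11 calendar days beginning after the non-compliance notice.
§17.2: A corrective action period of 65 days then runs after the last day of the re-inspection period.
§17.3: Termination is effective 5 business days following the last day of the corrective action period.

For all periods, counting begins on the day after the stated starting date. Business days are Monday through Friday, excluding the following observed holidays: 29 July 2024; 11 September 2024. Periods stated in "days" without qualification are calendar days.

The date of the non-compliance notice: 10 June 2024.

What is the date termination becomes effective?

30 August 2024

Adding 11 calendar days to 10 June 2024 gives 21 June 2024, which is the last day of the re-inspection period.
Adding 65 calendar days to 21 June 2024 gives 25 August 2024, which is the last day of the corrective action period.
From Sunday, 25 August 2024, 5 business days (Aug 26, Aug 27, Aug 28, Aug 29, Aug 30, skipping weekends) brings us to Friday, 30 August 2024, which is the date termination becomes effective.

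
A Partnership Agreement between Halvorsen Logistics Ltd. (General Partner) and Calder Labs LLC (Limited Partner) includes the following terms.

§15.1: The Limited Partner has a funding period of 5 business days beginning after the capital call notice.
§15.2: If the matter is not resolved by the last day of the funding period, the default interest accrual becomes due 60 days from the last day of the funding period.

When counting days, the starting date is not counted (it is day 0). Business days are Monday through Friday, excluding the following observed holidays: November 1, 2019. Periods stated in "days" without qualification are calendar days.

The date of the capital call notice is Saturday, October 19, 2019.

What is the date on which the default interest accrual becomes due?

December 24, 2019

From Saturday, October 19, 2019, 5 business days (Oct 21, Oct 22, Oct 23, Oct 24, Oct 25, skipping weekends) brings us to Friday, October 25, 2019, which is the last day of the funding period.
The date on which the default interest accrual becomes due: October 25, 2019 + 60 days = December 24, 2019.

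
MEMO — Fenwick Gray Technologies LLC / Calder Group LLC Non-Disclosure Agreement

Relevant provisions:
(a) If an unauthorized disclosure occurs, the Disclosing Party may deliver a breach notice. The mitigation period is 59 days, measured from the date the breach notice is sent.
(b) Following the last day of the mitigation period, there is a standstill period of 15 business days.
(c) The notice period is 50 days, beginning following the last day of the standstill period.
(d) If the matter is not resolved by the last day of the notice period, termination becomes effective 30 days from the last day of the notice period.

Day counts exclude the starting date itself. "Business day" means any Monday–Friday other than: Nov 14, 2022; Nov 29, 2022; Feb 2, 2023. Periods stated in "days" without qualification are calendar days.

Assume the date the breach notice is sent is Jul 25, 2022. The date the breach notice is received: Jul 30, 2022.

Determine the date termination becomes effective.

Jan 1, 2023

The last day of the mitigation period: 59 calendar days after Jul 25, 2022 is Sep 22, 2022.
From Thursday, Sep 22, 2022, 15 business days (Sep 23, Sep 26, Sep 27, Sep 28, …, Oct 11, Oct 12, Oct 13, skipping weekends) brings us to Thursday, Oct 13, 2022, which is the last day of the standstill period.
The last day of the notice period: Oct 13, 2022 + 50 days = Dec 2, 2022.
The date termination becomes effective: Dec 2, 2022 + 30 days = Jan 1, 2023.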